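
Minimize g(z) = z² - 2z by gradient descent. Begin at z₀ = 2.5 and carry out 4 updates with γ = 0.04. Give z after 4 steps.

g′(z) = 2z - 2
z₁ = 2.5 − 0.04·3 = 2.38
z₂ = 2.38 − 0.04·2.76 = 2.2696
z₃ = 2.2696 − 0.04·2.5392 = 2.168032
z₄ = 2.168032 − 0.04·2.336064 = 2.07458944

2.07458944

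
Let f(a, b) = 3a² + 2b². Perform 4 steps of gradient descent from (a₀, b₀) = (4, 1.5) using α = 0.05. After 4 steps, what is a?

∇f = (6a, 4b)
(a₁, b₁) = (4, 1.5) − 0.05·(24, 6) = (2.8, 1.2)
(a₂, b₂) = (2.8, 1.2) − 0.05·(16.8, 4.8) = (1.96, 0.96)
(a₃, b₃) = (1.96, 0.96) − 0.05·(11.76, 3.84) = (1.372, 0.768)
(a₄, b₄) = (1.372, 0.768) − 0.05·(8.232, 3.072) = (0.9604, 0.6144)
a = 0.9604

0.9604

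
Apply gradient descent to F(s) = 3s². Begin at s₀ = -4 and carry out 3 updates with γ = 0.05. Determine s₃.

F′(s) = 6s
s₁ = -4 − 0.05·(-24) = -2.8
s₂ = -2.8 − 0.05·(-16.8) = -1.96
s₃ = -1.96 − 0.05·(-11.76) = -1.372

-1.372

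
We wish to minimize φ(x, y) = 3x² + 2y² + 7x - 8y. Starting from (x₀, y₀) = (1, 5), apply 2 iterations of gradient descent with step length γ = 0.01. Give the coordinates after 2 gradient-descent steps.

(0.7478, 4.7648)

∇φ = (6x + 7, 4y - 8)
(x₁, y₁) = (1, 5) − 0.01·(13, 12) = (0.87, 4.88)
(x₂, y₂) = (0.87, 4.88) − 0.01·(12.22, 11.52) = (0.7478, 4.7648)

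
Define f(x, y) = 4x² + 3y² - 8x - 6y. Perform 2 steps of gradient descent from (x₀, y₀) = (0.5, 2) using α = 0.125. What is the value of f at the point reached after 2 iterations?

-6.98828125

∇f = (8x - 8, 6y - 6)
(x₁, y₁) = (0.5, 2) − 0.125·(-4, 6) = (1, 1.25)
(x₂, y₂) = (1, 1.25) − 0.125·(0, 1.5) = (1, 1.0625)
f(1, 1.0625) = -6.98828125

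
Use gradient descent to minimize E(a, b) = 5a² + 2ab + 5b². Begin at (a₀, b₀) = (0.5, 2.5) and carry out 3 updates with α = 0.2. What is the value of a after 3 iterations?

-3.9

∇E = (10a + 2b, 2a + 10b)
(a₁, b₁) = (0.5, 2.5) − 0.2·(10, 26) = (-1.5, -2.7)
(a₂, b₂) = (-1.5, -2.7) − 0.2·(-20.4, -30) = (2.58, 3.3)
(a₃, b₃) = (2.58, 3.3) − 0.2·(32.4, 38.16) = (-3.9, -4.332)
a = -3.9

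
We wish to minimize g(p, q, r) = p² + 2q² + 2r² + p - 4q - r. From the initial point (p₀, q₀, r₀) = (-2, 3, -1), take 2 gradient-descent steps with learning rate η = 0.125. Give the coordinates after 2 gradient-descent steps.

∇g = (2p + 1, 4q - 4, 4r - 1)
(p₁, q₁, r₁) = (-2, 3, -1) − 0.125·(-3, 8, -5) = (-1.625, 2, -0.375)
(p₂, q₂, r₂) = (-1.625, 2, -0.375) − 0.125·(-2.25, 4, -2.5) = (-1.34375, 1.5, -0.0625)

(-1.34375, 1.5, -0.0625)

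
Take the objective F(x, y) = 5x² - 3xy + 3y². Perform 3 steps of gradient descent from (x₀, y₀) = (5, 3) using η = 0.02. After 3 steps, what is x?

∇F = (10x - 3y, -3x + 6y)
(x₁, y₁) = (5, 3) − 0.02·(41, 3) = (4.18, 2.94)
(x₂, y₂) = (4.18, 2.94) − 0.02·(32.98, 5.1) = (3.5204, 2.838)
(x₃, y₃) = (3.5204, 2.838) − 0.02·(26.69, 6.4668) = (2.9866, 2.708664)
x = 2.9866

2.9866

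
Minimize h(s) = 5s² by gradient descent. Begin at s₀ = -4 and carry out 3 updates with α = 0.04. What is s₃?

-0.864

h′(s) = 10s
Step 1: h′(-4) = -40; s₁ = -4 − 0.04·(-40) = -2.4
Step 2: h′(-2.4) = -24; s₂ = -2.4 − 0.04·(-24) = -1.44
Step 3: h′(-1.44) = -14.4; s₃ = -1.44 − 0.04·(-14.4) = -0.864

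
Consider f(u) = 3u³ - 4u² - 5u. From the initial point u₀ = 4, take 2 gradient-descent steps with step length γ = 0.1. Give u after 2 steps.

f′(u) = 9u² - 8u - 5
Step 1: f′(4) = 107; u₁ = 4 − 0.1·107 = -6.7
Step 2: f′(-6.7) = 452.61; u₂ = -6.7 − 0.1·452.61 = -51.961

-51.961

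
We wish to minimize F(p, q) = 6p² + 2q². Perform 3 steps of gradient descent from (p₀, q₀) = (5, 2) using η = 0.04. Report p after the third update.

∇F = (12p, 4q)
Step 1: at (5, 2), ∇F = (60, 8) → (5, 2) − 0.04·(60, 8) = (2.6, 1.68)
Step 2: at (2.6, 1.68), ∇F = (31.2, 6.72) → (2.6, 1.68) − 0.04·(31.2, 6.72) = (1.352, 1.4112)
Step 3: at (1.352, 1.4112), ∇F = (16.224, 5.6448) → (1.352, 1.4112) − 0.04·(16.224, 5.6448) = (0.70304, 1.185408)
p = 0.70304

0.70304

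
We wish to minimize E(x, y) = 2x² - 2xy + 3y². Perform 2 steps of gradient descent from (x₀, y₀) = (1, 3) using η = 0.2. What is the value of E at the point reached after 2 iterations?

∇E = (4x - 2y, -2x + 6y)
(x₁, y₁) = (1, 3) − 0.2·(-2, 16) = (1.4, -0.2)
(x₂, y₂) = (1.4, -0.2) − 0.2·(6, -4) = (0.2, 0.6)
E(0.2, 0.6) = 0.92

0.92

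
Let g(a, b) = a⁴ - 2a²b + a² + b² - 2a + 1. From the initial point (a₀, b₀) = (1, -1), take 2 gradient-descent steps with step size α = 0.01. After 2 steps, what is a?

0.85512448

∇g = (4a³ - 4ab + 2a - 2, -2a² + 2b)
(a₁, b₁) = (1, -1) − 0.01·(8, -4) = (0.92, -0.96)
(a₂, b₂) = (0.92, -0.96) − 0.01·(6.487552, -3.6128) = (0.85512448, -0.923872)
a = 0.85512448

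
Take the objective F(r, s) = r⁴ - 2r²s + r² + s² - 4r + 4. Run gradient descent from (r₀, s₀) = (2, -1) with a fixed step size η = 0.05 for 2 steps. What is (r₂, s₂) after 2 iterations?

∇F = (4r³ - 4rs + 2r - 4, -2r² + 2s)
(r₁, s₁) = (2, -1) − 0.05·(40, -10) = (0, -0.5)
(r₂, s₂) = (0, -0.5) − 0.05·(-4, -1) = (0.2, -0.45)

(0.2, -0.45)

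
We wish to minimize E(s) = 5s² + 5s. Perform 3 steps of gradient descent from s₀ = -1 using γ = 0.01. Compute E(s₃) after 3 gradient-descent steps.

-0.58569875

E′(s) = 10s + 5
s₁ = -1 − 0.01·(-5) = -0.95
s₂ = -0.95 − 0.01·(-4.5) = -0.905
s₃ = -0.905 − 0.01·(-4.05) = -0.8645
E(-0.8645) = -0.58569875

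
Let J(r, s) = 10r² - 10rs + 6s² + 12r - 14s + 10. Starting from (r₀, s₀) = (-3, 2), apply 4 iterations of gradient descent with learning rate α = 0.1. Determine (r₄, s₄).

(-19.32, 14.144)

∇J = (20r - 10s + 12, -10r + 12s - 14)
Step 1: at (-3, 2), ∇J = (-68, 40) → (-3, 2) − 0.1·(-68, 40) = (3.8, -2)
Step 2: at (3.8, -2), ∇J = (108, -76) → (3.8, -2) − 0.1·(108, -76) = (-7, 5.6)
Step 3: at (-7, 5.6), ∇J = (-184, 123.2) → (-7, 5.6) − 0.1·(-184, 123.2) = (11.4, -6.72)
Step 4: at (11.4, -6.72), ∇J = (307.2, -208.64) → (11.4, -6.72) − 0.1·(307.2, -208.64) = (-19.32, 14.144)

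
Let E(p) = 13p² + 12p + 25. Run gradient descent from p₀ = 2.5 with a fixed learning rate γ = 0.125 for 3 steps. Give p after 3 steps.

-34.1953125

E′(p) = 26p + 12
Step 1: E′(2.5) = 77; p₁ = 2.5 − 0.125·77 = -7.125
Step 2: E′(-7.125) = -173.25; p₂ = -7.125 − 0.125·(-173.25) = 14.53125
Step 3: E′(14.53125) = 389.8125; p₃ = 14.53125 − 0.125·389.8125 = -34.1953125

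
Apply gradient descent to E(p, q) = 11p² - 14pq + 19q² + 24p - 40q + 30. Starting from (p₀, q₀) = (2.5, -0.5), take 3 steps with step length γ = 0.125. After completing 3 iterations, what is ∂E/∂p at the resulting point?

-6770.75

∇E = (22p - 14q + 24, -14p + 38q - 40)
Step 1: at (2.5, -0.5), ∇E = (86, -94) → (2.5, -0.5) − 0.125·(86, -94) = (-8.25, 11.25)
Step 2: at (-8.25, 11.25), ∇E = (-315, 503) → (-8.25, 11.25) − 0.125·(-315, 503) = (31.125, -51.625)
Step 3: at (31.125, -51.625), ∇E = (1431.5, -2437.5) → (31.125, -51.625) − 0.125·(1431.5, -2437.5) = (-147.8125, 253.0625)
∂E/∂p at (-147.8125, 253.0625) = -6770.75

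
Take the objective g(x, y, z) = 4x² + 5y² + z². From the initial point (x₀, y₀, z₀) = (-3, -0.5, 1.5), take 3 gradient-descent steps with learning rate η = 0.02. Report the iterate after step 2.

∇g = (8x, 10y, 2z)
Step 1: at (-3, -0.5, 1.5), ∇g = (-24, -5, 3) → (-3, -0.5, 1.5) − 0.02·(-24, -5, 3) = (-2.52, -0.4, 1.44)
Step 2: at (-2.52, -0.4, 1.44), ∇g = (-20.16, -4, 2.88) → (-2.52, -0.4, 1.44) − 0.02·(-20.16, -4, 2.88) = (-2.1168, -0.32, 1.3824)

(-2.1168, -0.32, 1.3824)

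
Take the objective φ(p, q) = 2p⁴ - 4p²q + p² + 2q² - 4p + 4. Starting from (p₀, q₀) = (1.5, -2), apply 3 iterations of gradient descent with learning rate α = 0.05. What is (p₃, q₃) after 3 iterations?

(0.2962816, -0.57088)

∇φ = (8p³ - 8pq + 2p - 4, -4p² + 4q)
(p₁, q₁) = (1.5, -2) − 0.05·(50, -17) = (-1, -1.15)
(p₂, q₂) = (-1, -1.15) − 0.05·(-23.2, -8.6) = (0.16, -0.72)
(p₃, q₃) = (0.16, -0.72) − 0.05·(-2.725632, -2.9824) = (0.2962816, -0.57088)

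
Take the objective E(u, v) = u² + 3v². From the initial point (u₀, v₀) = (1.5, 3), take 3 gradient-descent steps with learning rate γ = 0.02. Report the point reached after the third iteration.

(1.327104, 2.044416)

∇E = (2u, 6v)
(u₁, v₁) = (1.5, 3) − 0.02·(3, 18) = (1.44, 2.64)
(u₂, v₂) = (1.44, 2.64) − 0.02·(2.88, 15.84) = (1.3824, 2.3232)
(u₃, v₃) = (1.3824, 2.3232) − 0.02·(2.7648, 13.9392) = (1.327104, 2.044416)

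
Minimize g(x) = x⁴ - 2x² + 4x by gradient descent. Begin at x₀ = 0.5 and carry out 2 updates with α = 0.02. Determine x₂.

g′(x) = 4x³ - 4x + 4
Step 1: g′(0.5) = 2.5; x₁ = 0.5 − 0.02·2.5 = 0.45
Step 2: g′(0.45) = 2.5645; x₂ = 0.45 − 0.02·2.5645 = 0.39871

0.39871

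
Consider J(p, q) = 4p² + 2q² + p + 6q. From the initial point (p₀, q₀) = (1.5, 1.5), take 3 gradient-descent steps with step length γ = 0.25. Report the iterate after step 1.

(-1.75, -1.5)

∇J = (8p + 1, 4q + 6)
Step 1: at (1.5, 1.5), ∇J = (13, 12) → (1.5, 1.5) − 0.25·(13, 12) = (-1.75, -1.5)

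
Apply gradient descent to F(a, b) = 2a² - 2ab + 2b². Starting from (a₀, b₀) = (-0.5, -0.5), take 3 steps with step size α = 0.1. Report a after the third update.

∇F = (4a - 2b, -2a + 4b)
Step 1: at (-0.5, -0.5), ∇F = (-1, -1) → (-0.5, -0.5) − 0.1·(-1, -1) = (-0.4, -0.4)
Step 2: at (-0.4, -0.4), ∇F = (-0.8, -0.8) → (-0.4, -0.4) − 0.1·(-0.8, -0.8) = (-0.32, -0.32)
Step 3: at (-0.32, -0.32), ∇F = (-0.64, -0.64) → (-0.32, -0.32) − 0.1·(-0.64, -0.64) = (-0.256, -0.256)
a = -0.256

-0.256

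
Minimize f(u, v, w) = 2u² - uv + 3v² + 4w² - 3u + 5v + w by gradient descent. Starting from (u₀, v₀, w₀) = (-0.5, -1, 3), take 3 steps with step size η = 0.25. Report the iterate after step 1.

∇f = (4u - v - 3, -u + 6v + 5, 8w + 1)
Step 1: at (-0.5, -1, 3), ∇f = (-4, -0.5, 25) → (-0.5, -1, 3) − 0.25·(-4, -0.5, 25) = (0.5, -0.875, -3.25)

(0.5, -0.875, -3.25)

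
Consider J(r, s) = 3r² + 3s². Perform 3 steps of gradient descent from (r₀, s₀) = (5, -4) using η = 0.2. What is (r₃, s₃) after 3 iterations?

∇J = (6r, 6s)
(r₁, s₁) = (5, -4) − 0.2·(30, -24) = (-1, 0.8)
(r₂, s₂) = (-1, 0.8) − 0.2·(-6, 4.8) = (0.2, -0.16)
(r₃, s₃) = (0.2, -0.16) − 0.2·(1.2, -0.96) = (-0.04, 0.032)

(-0.04, 0.032)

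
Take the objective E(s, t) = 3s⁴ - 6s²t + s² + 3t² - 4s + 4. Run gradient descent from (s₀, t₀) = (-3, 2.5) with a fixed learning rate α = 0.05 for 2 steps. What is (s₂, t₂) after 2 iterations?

∇E = (12s³ - 12st + 2s - 4, -6s² + 6t)
Step 1: at (-3, 2.5), ∇E = (-244, -39) → (-3, 2.5) − 0.05·(-244, -39) = (9.2, 4.45)
Step 2: at (9.2, 4.45), ∇E = (8867.376, -481.14) → (9.2, 4.45) − 0.05·(8867.376, -481.14) = (-434.1688, 28.507)

(-434.1688, 28.507)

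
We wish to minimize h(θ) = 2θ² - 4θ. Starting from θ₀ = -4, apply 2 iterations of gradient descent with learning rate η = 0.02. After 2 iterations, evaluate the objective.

33.819648

h′(θ) = 4θ - 4
Step 1: h′(-4) = -20; θ₁ = -4 − 0.02·(-20) = -3.6
Step 2: h′(-3.6) = -18.4; θ₂ = -3.6 − 0.02·(-18.4) = -3.232
h(-3.232) = 33.819648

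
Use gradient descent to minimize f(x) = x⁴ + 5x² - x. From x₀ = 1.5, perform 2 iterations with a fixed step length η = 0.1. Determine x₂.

f′(x) = 4x³ + 10x - 1
Step 1: f′(1.5) = 27.5; x₁ = 1.5 − 0.1·27.5 = -1.25
Step 2: f′(-1.25) = -21.3125; x₂ = -1.25 − 0.1·(-21.3125) = 0.88125

0.88125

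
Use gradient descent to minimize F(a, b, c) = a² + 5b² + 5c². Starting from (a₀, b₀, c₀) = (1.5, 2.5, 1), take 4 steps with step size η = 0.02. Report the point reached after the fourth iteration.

(1.27401984, 1.024, 0.4096)

∇F = (2a, 10b, 10c)
Step 1: at (1.5, 2.5, 1), ∇F = (3, 25, 10) → (1.5, 2.5, 1) − 0.02·(3, 25, 10) = (1.44, 2, 0.8)
Step 2: at (1.44, 2, 0.8), ∇F = (2.88, 20, 8) → (1.44, 2, 0.8) − 0.02·(2.88, 20, 8) = (1.3824, 1.6, 0.64)
Step 3: at (1.3824, 1.6, 0.64), ∇F = (2.7648, 16, 6.4) → (1.3824, 1.6, 0.64) − 0.02·(2.7648, 16, 6.4) = (1.327104, 1.28, 0.512)
Step 4: at (1.327104, 1.28, 0.512), ∇F = (2.654208, 12.8, 5.12) → (1.327104, 1.28, 0.512) − 0.02·(2.654208, 12.8, 5.12) = (1.27401984, 1.024, 0.4096)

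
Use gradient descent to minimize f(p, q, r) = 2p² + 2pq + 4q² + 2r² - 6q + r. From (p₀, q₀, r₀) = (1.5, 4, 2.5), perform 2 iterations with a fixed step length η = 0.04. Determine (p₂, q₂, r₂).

∇f = (4p + 2q, 2p + 8q - 6, 4r + 1)
Step 1: at (1.5, 4, 2.5), ∇f = (14, 29, 11) → (1.5, 4, 2.5) − 0.04·(14, 29, 11) = (0.94, 2.84, 2.06)
Step 2: at (0.94, 2.84, 2.06), ∇f = (9.44, 18.6, 9.24) → (0.94, 2.84, 2.06) − 0.04·(9.44, 18.6, 9.24) = (0.5624, 2.096, 1.6904)

(0.5624, 2.096, 1.6904)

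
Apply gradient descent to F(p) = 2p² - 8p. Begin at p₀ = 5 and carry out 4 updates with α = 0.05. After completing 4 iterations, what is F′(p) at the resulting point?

F′(p) = 4p - 8
p₁ = 5 − 0.05·12 = 4.4
p₂ = 4.4 − 0.05·9.6 = 3.92
p₃ = 3.92 − 0.05·7.68 = 3.536
p₄ = 3.536 − 0.05·6.144 = 3.2288
F′(p) at (3.2288) = 4.9152

4.9152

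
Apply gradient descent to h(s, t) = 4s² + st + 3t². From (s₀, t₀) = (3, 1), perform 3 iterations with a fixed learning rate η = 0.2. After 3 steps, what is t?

-0.384

∇h = (8s + t, s + 6t)
(s₁, t₁) = (3, 1) − 0.2·(25, 9) = (-2, -0.8)
(s₂, t₂) = (-2, -0.8) − 0.2·(-16.8, -6.8) = (1.36, 0.56)
(s₃, t₃) = (1.36, 0.56) − 0.2·(11.44, 4.72) = (-0.928, -0.384)
t = -0.384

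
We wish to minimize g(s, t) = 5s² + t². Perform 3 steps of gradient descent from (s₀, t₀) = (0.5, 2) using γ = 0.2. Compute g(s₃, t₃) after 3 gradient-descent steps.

1.436624

∇g = (10s, 2t)
Step 1: at (0.5, 2), ∇g = (5, 4) → (0.5, 2) − 0.2·(5, 4) = (-0.5, 1.2)
Step 2: at (-0.5, 1.2), ∇g = (-5, 2.4) → (-0.5, 1.2) − 0.2·(-5, 2.4) = (0.5, 0.72)
Step 3: at (0.5, 0.72), ∇g = (5, 1.44) → (0.5, 0.72) − 0.2·(5, 1.44) = (-0.5, 0.432)
g(-0.5, 0.432) = 1.436624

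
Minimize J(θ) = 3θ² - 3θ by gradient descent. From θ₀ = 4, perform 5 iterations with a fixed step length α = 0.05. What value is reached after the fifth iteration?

J′(θ) = 6θ - 3
Step 1: J′(4) = 21; θ₁ = 4 − 0.05·21 = 2.95
Step 2: J′(2.95) = 14.7; θ₂ = 2.95 − 0.05·14.7 = 2.215
Step 3: J′(2.215) = 10.29; θ₃ = 2.215 − 0.05·10.29 = 1.7005
Step 4: J′(1.7005) = 7.203; θ₄ = 1.7005 − 0.05·7.203 = 1.34035
Step 5: J′(1.34035) = 5.0421; θ₅ = 1.34035 − 0.05·5.0421 = 1.088245

1.088245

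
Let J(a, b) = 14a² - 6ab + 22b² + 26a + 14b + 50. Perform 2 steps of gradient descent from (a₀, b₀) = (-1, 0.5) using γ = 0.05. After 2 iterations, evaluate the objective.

∇J = (28a - 6b + 26, -6a + 44b + 14)
Step 1: at (-1, 0.5), ∇J = (-5, 42) → (-1, 0.5) − 0.05·(-5, 42) = (-0.75, -1.6)
Step 2: at (-0.75, -1.6), ∇J = (14.6, -51.9) → (-0.75, -1.6) − 0.05·(14.6, -51.9) = (-1.48, 0.995)
J(-1.48, 0.995) = 86.73175

86.73175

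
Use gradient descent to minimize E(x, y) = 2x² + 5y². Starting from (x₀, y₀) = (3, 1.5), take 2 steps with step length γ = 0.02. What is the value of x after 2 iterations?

2.5392

∇E = (4x, 10y)
Step 1: at (3, 1.5), ∇E = (12, 15) → (3, 1.5) − 0.02·(12, 15) = (2.76, 1.2)
Step 2: at (2.76, 1.2), ∇E = (11.04, 12) → (2.76, 1.2) − 0.02·(11.04, 12) = (2.5392, 0.96)
x = 2.5392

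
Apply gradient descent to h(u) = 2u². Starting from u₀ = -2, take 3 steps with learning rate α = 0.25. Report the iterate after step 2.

0

h′(u) = 4u
u₁ = -2 − 0.25·(-8) = 0
u₂ = 0 − 0.25·0 = 0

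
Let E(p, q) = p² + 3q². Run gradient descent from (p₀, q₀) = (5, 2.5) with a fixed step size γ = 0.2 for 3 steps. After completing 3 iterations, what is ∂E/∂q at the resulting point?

-0.12

∇E = (2p, 6q)
Step 1: at (5, 2.5), ∇E = (10, 15) → (5, 2.5) − 0.2·(10, 15) = (3, -0.5)
Step 2: at (3, -0.5), ∇E = (6, -3) → (3, -0.5) − 0.2·(6, -3) = (1.8, 0.1)
Step 3: at (1.8, 0.1), ∇E = (3.6, 0.6) → (1.8, 0.1) − 0.2·(3.6, 0.6) = (1.08, -0.02)
∂E/∂q at (1.08, -0.02) = -0.12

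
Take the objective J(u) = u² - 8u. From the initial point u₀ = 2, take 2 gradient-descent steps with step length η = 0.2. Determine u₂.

J′(u) = 2u - 8
u₁ = 2 − 0.2·(-4) = 2.8
u₂ = 2.8 − 0.2·(-2.4) = 3.28

3.28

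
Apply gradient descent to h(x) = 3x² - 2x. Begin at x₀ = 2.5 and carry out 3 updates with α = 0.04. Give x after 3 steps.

1.284448

h′(x) = 6x - 2
x₁ = 2.5 − 0.04·13 = 1.98
x₂ = 1.98 − 0.04·9.88 = 1.5848
x₃ = 1.5848 − 0.04·7.5088 = 1.284448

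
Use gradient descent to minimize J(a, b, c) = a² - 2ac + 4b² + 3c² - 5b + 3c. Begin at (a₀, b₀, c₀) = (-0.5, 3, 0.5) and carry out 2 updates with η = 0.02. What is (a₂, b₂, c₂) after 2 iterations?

∇J = (2a - 2c, 8b - 5, -2a + 6c + 3)
Step 1: at (-0.5, 3, 0.5), ∇J = (-2, 19, 7) → (-0.5, 3, 0.5) − 0.02·(-2, 19, 7) = (-0.46, 2.62, 0.36)
Step 2: at (-0.46, 2.62, 0.36), ∇J = (-1.64, 15.96, 6.08) → (-0.46, 2.62, 0.36) − 0.02·(-1.64, 15.96, 6.08) = (-0.4272, 2.3008, 0.2384)

(-0.4272, 2.3008, 0.2384)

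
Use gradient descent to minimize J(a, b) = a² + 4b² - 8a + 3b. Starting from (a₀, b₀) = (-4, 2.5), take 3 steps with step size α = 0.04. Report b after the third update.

0.528992

∇J = (2a - 8, 8b + 3)
Step 1: at (-4, 2.5), ∇J = (-16, 23) → (-4, 2.5) − 0.04·(-16, 23) = (-3.36, 1.58)
Step 2: at (-3.36, 1.58), ∇J = (-14.72, 15.64) → (-3.36, 1.58) − 0.04·(-14.72, 15.64) = (-2.7712, 0.9544)
Step 3: at (-2.7712, 0.9544), ∇J = (-13.5424, 10.6352) → (-2.7712, 0.9544) − 0.04·(-13.5424, 10.6352) = (-2.229504, 0.528992)
b = 0.528992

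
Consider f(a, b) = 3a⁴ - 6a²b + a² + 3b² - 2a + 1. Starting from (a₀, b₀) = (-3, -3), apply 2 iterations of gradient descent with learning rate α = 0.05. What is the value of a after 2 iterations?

∇f = (12a³ - 12ab + 2a - 2, -6a² + 6b)
Step 1: at (-3, -3), ∇f = (-440, -72) → (-3, -3) − 0.05·(-440, -72) = (19, 0.6)
Step 2: at (19, 0.6), ∇f = (82207.2, -2162.4) → (19, 0.6) − 0.05·(82207.2, -2162.4) = (-4091.36, 108.72)
a = -4091.36

-4091.36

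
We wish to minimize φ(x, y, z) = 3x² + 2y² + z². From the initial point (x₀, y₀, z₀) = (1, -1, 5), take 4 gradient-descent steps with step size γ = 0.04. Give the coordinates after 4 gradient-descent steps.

(0.33362176, -0.49787136, 3.5819648)

∇φ = (6x, 4y, 2z)
(x₁, y₁, z₁) = (1, -1, 5) − 0.04·(6, -4, 10) = (0.76, -0.84, 4.6)
(x₂, y₂, z₂) = (0.76, -0.84, 4.6) − 0.04·(4.56, -3.36, 9.2) = (0.5776, -0.7056, 4.232)
(x₃, y₃, z₃) = (0.5776, -0.7056, 4.232) − 0.04·(3.4656, -2.8224, 8.464) = (0.438976, -0.592704, 3.89344)
(x₄, y₄, z₄) = (0.438976, -0.592704, 3.89344) − 0.04·(2.633856, -2.370816, 7.78688) = (0.33362176, -0.49787136, 3.5819648)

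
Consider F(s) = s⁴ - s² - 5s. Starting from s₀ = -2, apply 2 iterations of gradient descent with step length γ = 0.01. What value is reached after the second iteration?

-1.46710148

F′(s) = 4s³ - 2s - 5
s₁ = -2 − 0.01·(-33) = -1.67
s₂ = -1.67 − 0.01·(-20.289852) = -1.46710148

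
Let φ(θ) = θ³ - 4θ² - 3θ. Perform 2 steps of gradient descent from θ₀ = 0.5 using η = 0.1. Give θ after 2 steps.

φ′(θ) = 3θ² - 8θ - 3
θ₁ = 0.5 − 0.1·(-6.25) = 1.125
θ₂ = 1.125 − 0.1·(-8.203125) = 1.9453125

1.9453125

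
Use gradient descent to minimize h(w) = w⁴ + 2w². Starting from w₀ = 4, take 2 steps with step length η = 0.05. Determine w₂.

h′(w) = 4w³ + 4w
Step 1: h′(4) = 272; w₁ = 4 − 0.05·272 = -9.6
Step 2: h′(-9.6) = -3577.344; w₂ = -9.6 − 0.05·(-3577.344) = 169.2672

169.2672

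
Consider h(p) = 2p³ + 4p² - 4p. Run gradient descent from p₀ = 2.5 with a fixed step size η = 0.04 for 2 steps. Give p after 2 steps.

0.373696

h′(p) = 6p² + 8p - 4
Step 1: h′(2.5) = 53.5; p₁ = 2.5 − 0.04·53.5 = 0.36
Step 2: h′(0.36) = -0.3424; p₂ = 0.36 − 0.04·(-0.3424) = 0.373696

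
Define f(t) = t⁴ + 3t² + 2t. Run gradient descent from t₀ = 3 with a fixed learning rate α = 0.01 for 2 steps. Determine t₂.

f′(t) = 4t³ + 6t + 2
Step 1: f′(3) = 128; t₁ = 3 − 0.01·128 = 1.72
Step 2: f′(1.72) = 32.673792; t₂ = 1.72 − 0.01·32.673792 = 1.39326208

1.39326208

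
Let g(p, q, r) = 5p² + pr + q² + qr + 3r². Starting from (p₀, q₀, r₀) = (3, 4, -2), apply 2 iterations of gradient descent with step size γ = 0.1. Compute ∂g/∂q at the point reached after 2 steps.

4.78

∇g = (10p + r, 2q + r, p + q + 6r)
(p₁, q₁, r₁) = (3, 4, -2) − 0.1·(28, 6, -5) = (0.2, 3.4, -1.5)
(p₂, q₂, r₂) = (0.2, 3.4, -1.5) − 0.1·(0.5, 5.3, -5.4) = (0.15, 2.87, -0.96)
∂g/∂q at (0.15, 2.87, -0.96) = 4.78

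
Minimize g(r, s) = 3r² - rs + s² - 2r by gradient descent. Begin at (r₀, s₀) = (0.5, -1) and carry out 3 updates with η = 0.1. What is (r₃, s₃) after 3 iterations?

∇g = (6r - s - 2, -r + 2s)
Step 1: at (0.5, -1), ∇g = (2, -2.5) → (0.5, -1) − 0.1·(2, -2.5) = (0.3, -0.75)
Step 2: at (0.3, -0.75), ∇g = (0.55, -1.8) → (0.3, -0.75) − 0.1·(0.55, -1.8) = (0.245, -0.57)
Step 3: at (0.245, -0.57), ∇g = (0.04, -1.385) → (0.245, -0.57) − 0.1·(0.04, -1.385) = (0.241, -0.4315)

(0.241, -0.4315)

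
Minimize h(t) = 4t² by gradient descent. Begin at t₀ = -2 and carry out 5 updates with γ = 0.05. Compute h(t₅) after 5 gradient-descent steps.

0.0967458816

h′(t) = 8t
Step 1: h′(-2) = -16; t₁ = -2 − 0.05·(-16) = -1.2
Step 2: h′(-1.2) = -9.6; t₂ = -1.2 − 0.05·(-9.6) = -0.72
Step 3: h′(-0.72) = -5.76; t₃ = -0.72 − 0.05·(-5.76) = -0.432
Step 4: h′(-0.432) = -3.456; t₄ = -0.432 − 0.05·(-3.456) = -0.2592
Step 5: h′(-0.2592) = -2.0736; t₅ = -0.2592 − 0.05·(-2.0736) = -0.15552
h(-0.15552) = 0.0967458816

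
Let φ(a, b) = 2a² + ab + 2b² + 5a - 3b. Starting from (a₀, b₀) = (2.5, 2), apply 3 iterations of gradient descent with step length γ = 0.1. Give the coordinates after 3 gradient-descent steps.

(-0.684, 0.8965)

∇φ = (4a + b + 5, a + 4b - 3)
(a₁, b₁) = (2.5, 2) − 0.1·(17, 7.5) = (0.8, 1.25)
(a₂, b₂) = (0.8, 1.25) − 0.1·(9.45, 2.8) = (-0.145, 0.97)
(a₃, b₃) = (-0.145, 0.97) − 0.1·(5.39, 0.735) = (-0.684, 0.8965)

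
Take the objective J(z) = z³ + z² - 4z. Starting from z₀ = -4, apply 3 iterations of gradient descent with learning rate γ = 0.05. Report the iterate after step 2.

-10.066

J′(z) = 3z² + 2z - 4
Step 1: J′(-4) = 36; z₁ = -4 − 0.05·36 = -5.8
Step 2: J′(-5.8) = 85.32; z₂ = -5.8 − 0.05·85.32 = -10.066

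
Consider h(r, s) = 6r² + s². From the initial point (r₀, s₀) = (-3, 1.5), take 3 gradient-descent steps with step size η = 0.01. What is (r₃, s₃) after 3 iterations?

(-2.044416, 1.411788)

∇h = (12r, 2s)
Step 1: at (-3, 1.5), ∇h = (-36, 3) → (-3, 1.5) − 0.01·(-36, 3) = (-2.64, 1.47)
Step 2: at (-2.64, 1.47), ∇h = (-31.68, 2.94) → (-2.64, 1.47) − 0.01·(-31.68, 2.94) = (-2.3232, 1.4406)
Step 3: at (-2.3232, 1.4406), ∇h = (-27.8784, 2.8812) → (-2.3232, 1.4406) − 0.01·(-27.8784, 2.8812) = (-2.044416, 1.411788)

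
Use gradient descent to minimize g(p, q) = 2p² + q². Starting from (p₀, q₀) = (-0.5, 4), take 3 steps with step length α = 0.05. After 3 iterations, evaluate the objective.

∇g = (4p, 2q)
(p₁, q₁) = (-0.5, 4) − 0.05·(-2, 8) = (-0.4, 3.6)
(p₂, q₂) = (-0.4, 3.6) − 0.05·(-1.6, 7.2) = (-0.32, 3.24)
(p₃, q₃) = (-0.32, 3.24) − 0.05·(-1.28, 6.48) = (-0.256, 2.916)
g(-0.256, 2.916) = 8.634128

8.634128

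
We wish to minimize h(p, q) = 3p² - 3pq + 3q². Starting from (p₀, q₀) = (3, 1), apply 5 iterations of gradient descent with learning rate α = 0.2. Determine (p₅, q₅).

∇h = (6p - 3q, -3p + 6q)
Step 1: at (3, 1), ∇h = (15, -3) → (3, 1) − 0.2·(15, -3) = (0, 1.6)
Step 2: at (0, 1.6), ∇h = (-4.8, 9.6) → (0, 1.6) − 0.2·(-4.8, 9.6) = (0.96, -0.32)
Step 3: at (0.96, -0.32), ∇h = (6.72, -4.8) → (0.96, -0.32) − 0.2·(6.72, -4.8) = (-0.384, 0.64)
Step 4: at (-0.384, 0.64), ∇h = (-4.224, 4.992) → (-0.384, 0.64) − 0.2·(-4.224, 4.992) = (0.4608, -0.3584)
Step 5: at (0.4608, -0.3584), ∇h = (3.84, -3.5328) → (0.4608, -0.3584) − 0.2·(3.84, -3.5328) = (-0.3072, 0.34816)

(-0.3072, 0.34816)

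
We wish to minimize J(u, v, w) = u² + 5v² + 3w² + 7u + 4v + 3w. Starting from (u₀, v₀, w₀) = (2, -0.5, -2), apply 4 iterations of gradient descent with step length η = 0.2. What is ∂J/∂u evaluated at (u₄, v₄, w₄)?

∇J = (2u + 7, 10v + 4, 6w + 3)
Step 1: at (2, -0.5, -2), ∇J = (11, -1, -9) → (2, -0.5, -2) − 0.2·(11, -1, -9) = (-0.2, -0.3, -0.2)
Step 2: at (-0.2, -0.3, -0.2), ∇J = (6.6, 1, 1.8) → (-0.2, -0.3, -0.2) − 0.2·(6.6, 1, 1.8) = (-1.52, -0.5, -0.56)
Step 3: at (-1.52, -0.5, -0.56), ∇J = (3.96, -1, -0.36) → (-1.52, -0.5, -0.56) − 0.2·(3.96, -1, -0.36) = (-2.312, -0.3, -0.488)
Step 4: at (-2.312, -0.3, -0.488), ∇J = (2.376, 1, 0.072) → (-2.312, -0.3, -0.488) − 0.2·(2.376, 1, 0.072) = (-2.7872, -0.5, -0.5024)
∂J/∂u at (-2.7872, -0.5, -0.5024) = 1.4256

1.4256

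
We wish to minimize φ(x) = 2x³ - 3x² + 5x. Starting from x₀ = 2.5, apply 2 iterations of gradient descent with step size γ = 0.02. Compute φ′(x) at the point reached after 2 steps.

φ′(x) = 6x² - 6x + 5
Step 1: φ′(2.5) = 27.5; x₁ = 2.5 − 0.02·27.5 = 1.95
Step 2: φ′(1.95) = 16.115; x₂ = 1.95 − 0.02·16.115 = 1.6277
φ′(x) at (1.6277) = 11.13024374

11.13024374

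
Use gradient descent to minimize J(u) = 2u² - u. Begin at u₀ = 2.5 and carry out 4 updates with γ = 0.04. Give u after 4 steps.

J′(u) = 4u - 1
Step 1: J′(2.5) = 9; u₁ = 2.5 − 0.04·9 = 2.14
Step 2: J′(2.14) = 7.56; u₂ = 2.14 − 0.04·7.56 = 1.8376
Step 3: J′(1.8376) = 6.3504; u₃ = 1.8376 − 0.04·6.3504 = 1.583584
Step 4: J′(1.583584) = 5.334336; u₄ = 1.583584 − 0.04·5.334336 = 1.37021056

1.37021056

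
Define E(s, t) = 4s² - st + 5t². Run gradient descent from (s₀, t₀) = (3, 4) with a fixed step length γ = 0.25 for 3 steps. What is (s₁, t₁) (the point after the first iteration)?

(-2, -5.25)

∇E = (8s - t, -s + 10t)
Step 1: at (3, 4), ∇E = (20, 37) → (3, 4) − 0.25·(20, 37) = (-2, -5.25)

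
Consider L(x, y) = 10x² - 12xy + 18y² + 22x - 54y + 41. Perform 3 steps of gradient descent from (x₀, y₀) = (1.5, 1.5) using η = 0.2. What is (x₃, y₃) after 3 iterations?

(-156.116, 275.724)

∇L = (20x - 12y + 22, -12x + 36y - 54)
Step 1: at (1.5, 1.5), ∇L = (34, -18) → (1.5, 1.5) − 0.2·(34, -18) = (-5.3, 5.1)
Step 2: at (-5.3, 5.1), ∇L = (-145.2, 193.2) → (-5.3, 5.1) − 0.2·(-145.2, 193.2) = (23.74, -33.54)
Step 3: at (23.74, -33.54), ∇L = (899.28, -1546.32) → (23.74, -33.54) − 0.2·(899.28, -1546.32) = (-156.116, 275.724)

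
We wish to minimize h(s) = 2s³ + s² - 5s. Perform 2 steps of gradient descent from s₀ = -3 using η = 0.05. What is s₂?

-12.34175

h′(s) = 6s² + 2s - 5
s₁ = -3 − 0.05·43 = -5.15
s₂ = -5.15 − 0.05·143.835 = -12.34175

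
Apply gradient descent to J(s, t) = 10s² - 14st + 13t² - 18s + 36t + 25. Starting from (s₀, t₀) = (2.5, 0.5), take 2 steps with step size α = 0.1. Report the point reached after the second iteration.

(0.54, -2.16)

∇J = (20s - 14t - 18, -14s + 26t + 36)
(s₁, t₁) = (2.5, 0.5) − 0.1·(25, 14) = (0, -0.9)
(s₂, t₂) = (0, -0.9) − 0.1·(-5.4, 12.6) = (0.54, -2.16)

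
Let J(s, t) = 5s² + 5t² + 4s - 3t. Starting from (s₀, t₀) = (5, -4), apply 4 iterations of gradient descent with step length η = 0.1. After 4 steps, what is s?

-0.4

∇J = (10s + 4, 10t - 3)
(s₁, t₁) = (5, -4) − 0.1·(54, -43) = (-0.4, 0.3)
(s₂, t₂) = (-0.4, 0.3) − 0.1·(0, 0) = (-0.4, 0.3)
(s₃, t₃) = (-0.4, 0.3) − 0.1·(0, 0) = (-0.4, 0.3)
(s₄, t₄) = (-0.4, 0.3) − 0.1·(0, 0) = (-0.4, 0.3)
s = -0.4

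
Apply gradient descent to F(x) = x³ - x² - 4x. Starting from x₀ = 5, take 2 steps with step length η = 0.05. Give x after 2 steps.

1.774625

F′(x) = 3x² - 2x - 4
Step 1: F′(5) = 61; x₁ = 5 − 0.05·61 = 1.95
Step 2: F′(1.95) = 3.5075; x₂ = 1.95 − 0.05·3.5075 = 1.774625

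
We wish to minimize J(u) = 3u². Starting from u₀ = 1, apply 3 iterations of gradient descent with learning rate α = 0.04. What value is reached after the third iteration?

0.438976

J′(u) = 6u
Step 1: J′(1) = 6; u₁ = 1 − 0.04·6 = 0.76
Step 2: J′(0.76) = 4.56; u₂ = 0.76 − 0.04·4.56 = 0.5776
Step 3: J′(0.5776) = 3.4656; u₃ = 0.5776 − 0.04·3.4656 = 0.438976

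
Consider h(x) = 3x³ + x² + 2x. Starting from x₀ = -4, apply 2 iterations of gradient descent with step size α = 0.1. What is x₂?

-299.596

h′(x) = 9x² + 2x + 2
x₁ = -4 − 0.1·138 = -17.8
x₂ = -17.8 − 0.1·2817.96 = -299.596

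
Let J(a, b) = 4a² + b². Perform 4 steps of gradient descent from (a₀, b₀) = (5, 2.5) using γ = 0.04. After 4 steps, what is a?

1.0690688

∇J = (8a, 2b)
(a₁, b₁) = (5, 2.5) − 0.04·(40, 5) = (3.4, 2.3)
(a₂, b₂) = (3.4, 2.3) − 0.04·(27.2, 4.6) = (2.312, 2.116)
(a₃, b₃) = (2.312, 2.116) − 0.04·(18.496, 4.232) = (1.57216, 1.94672)
(a₄, b₄) = (1.57216, 1.94672) − 0.04·(12.57728, 3.89344) = (1.0690688, 1.7909824)
a = 1.0690688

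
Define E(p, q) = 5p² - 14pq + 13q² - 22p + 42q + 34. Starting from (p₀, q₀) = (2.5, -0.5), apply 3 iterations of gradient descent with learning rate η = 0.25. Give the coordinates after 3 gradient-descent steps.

(-64, 109)

∇E = (10p - 14q - 22, -14p + 26q + 42)
(p₁, q₁) = (2.5, -0.5) − 0.25·(10, -6) = (0, 1)
(p₂, q₂) = (0, 1) − 0.25·(-36, 68) = (9, -16)
(p₃, q₃) = (9, -16) − 0.25·(292, -500) = (-64, 109)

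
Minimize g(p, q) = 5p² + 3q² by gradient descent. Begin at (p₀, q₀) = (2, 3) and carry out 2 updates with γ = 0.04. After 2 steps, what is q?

∇g = (10p, 6q)
(p₁, q₁) = (2, 3) − 0.04·(20, 18) = (1.2, 2.28)
(p₂, q₂) = (1.2, 2.28) − 0.04·(12, 13.68) = (0.72, 1.7328)
q = 1.7328

1.7328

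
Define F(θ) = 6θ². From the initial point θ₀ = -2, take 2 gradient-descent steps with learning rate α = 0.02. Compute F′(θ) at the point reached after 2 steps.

F′(θ) = 12θ
Step 1: F′(-2) = -24; θ₁ = -2 − 0.02·(-24) = -1.52
Step 2: F′(-1.52) = -18.24; θ₂ = -1.52 − 0.02·(-18.24) = -1.1552
F′(θ) at (-1.1552) = -13.8624

-13.8624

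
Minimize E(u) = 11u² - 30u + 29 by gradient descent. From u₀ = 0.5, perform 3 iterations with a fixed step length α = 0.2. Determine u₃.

E′(u) = 22u - 30
u₁ = 0.5 − 0.2·(-19) = 4.3
u₂ = 4.3 − 0.2·64.6 = -8.62
u₃ = -8.62 − 0.2·(-219.64) = 35.308

35.308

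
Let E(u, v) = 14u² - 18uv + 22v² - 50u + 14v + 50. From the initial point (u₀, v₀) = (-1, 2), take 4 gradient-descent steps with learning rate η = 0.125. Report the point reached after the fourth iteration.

(-2011.5859375, 3095.26953125)

∇E = (28u - 18v - 50, -18u + 44v + 14)
Step 1: at (-1, 2), ∇E = (-114, 120) → (-1, 2) − 0.125·(-114, 120) = (13.25, -13)
Step 2: at (13.25, -13), ∇E = (555, -796.5) → (13.25, -13) − 0.125·(555, -796.5) = (-56.125, 86.5625)
Step 3: at (-56.125, 86.5625), ∇E = (-3179.625, 4833) → (-56.125, 86.5625) − 0.125·(-3179.625, 4833) = (341.328125, -517.5625)
Step 4: at (341.328125, -517.5625), ∇E = (18823.3125, -28902.65625) → (341.328125, -517.5625) − 0.125·(18823.3125, -28902.65625) = (-2011.5859375, 3095.26953125)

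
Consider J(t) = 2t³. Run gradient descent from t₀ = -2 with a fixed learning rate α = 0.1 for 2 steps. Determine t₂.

-16.016

J′(t) = 6t²
Step 1: J′(-2) = 24; t₁ = -2 − 0.1·24 = -4.4
Step 2: J′(-4.4) = 116.16; t₂ = -4.4 − 0.1·116.16 = -16.016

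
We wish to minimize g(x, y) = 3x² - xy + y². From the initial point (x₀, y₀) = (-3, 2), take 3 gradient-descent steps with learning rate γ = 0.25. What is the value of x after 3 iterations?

0.625

∇g = (6x - y, -x + 2y)
Step 1: at (-3, 2), ∇g = (-20, 7) → (-3, 2) − 0.25·(-20, 7) = (2, 0.25)
Step 2: at (2, 0.25), ∇g = (11.75, -1.5) → (2, 0.25) − 0.25·(11.75, -1.5) = (-0.9375, 0.625)
Step 3: at (-0.9375, 0.625), ∇g = (-6.25, 2.1875) → (-0.9375, 0.625) − 0.25·(-6.25, 2.1875) = (0.625, 0.078125)
x = 0.625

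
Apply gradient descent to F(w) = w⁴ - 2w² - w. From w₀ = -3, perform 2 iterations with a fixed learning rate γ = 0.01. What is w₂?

F′(w) = 4w³ - 4w - 1
w₁ = -3 − 0.01·(-97) = -2.03
w₂ = -2.03 − 0.01·(-26.341708) = -1.76658292

-1.76658292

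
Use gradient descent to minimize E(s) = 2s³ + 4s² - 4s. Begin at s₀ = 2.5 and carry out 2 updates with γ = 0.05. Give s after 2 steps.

0.0858125

E′(s) = 6s² + 8s - 4
Step 1: E′(2.5) = 53.5; s₁ = 2.5 − 0.05·53.5 = -0.175
Step 2: E′(-0.175) = -5.21625; s₂ = -0.175 − 0.05·(-5.21625) = 0.0858125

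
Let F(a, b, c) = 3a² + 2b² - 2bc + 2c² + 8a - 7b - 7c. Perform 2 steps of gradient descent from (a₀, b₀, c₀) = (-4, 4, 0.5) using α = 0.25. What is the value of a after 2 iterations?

∇F = (6a + 8, 4b - 2c - 7, -2b + 4c - 7)
(a₁, b₁, c₁) = (-4, 4, 0.5) − 0.25·(-16, 8, -13) = (0, 2, 3.75)
(a₂, b₂, c₂) = (0, 2, 3.75) − 0.25·(8, -6.5, 4) = (-2, 3.625, 2.75)
a = -2

-2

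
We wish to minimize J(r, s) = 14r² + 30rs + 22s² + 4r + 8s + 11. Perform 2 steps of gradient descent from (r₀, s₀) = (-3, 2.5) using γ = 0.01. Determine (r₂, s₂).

(-2.83, 2.0482)

∇J = (28r + 30s + 4, 30r + 44s + 8)
Step 1: at (-3, 2.5), ∇J = (-5, 28) → (-3, 2.5) − 0.01·(-5, 28) = (-2.95, 2.22)
Step 2: at (-2.95, 2.22), ∇J = (-12, 17.18) → (-2.95, 2.22) − 0.01·(-12, 17.18) = (-2.83, 2.0482)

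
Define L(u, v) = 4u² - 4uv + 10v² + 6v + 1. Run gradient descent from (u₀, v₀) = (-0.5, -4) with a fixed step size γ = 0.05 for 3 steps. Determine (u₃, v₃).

∇L = (8u - 4v, -4u + 20v + 6)
(u₁, v₁) = (-0.5, -4) − 0.05·(12, -72) = (-1.1, -0.4)
(u₂, v₂) = (-1.1, -0.4) − 0.05·(-7.2, 2.4) = (-0.74, -0.52)
(u₃, v₃) = (-0.74, -0.52) − 0.05·(-3.84, -1.44) = (-0.548, -0.448)

(-0.548, -0.448)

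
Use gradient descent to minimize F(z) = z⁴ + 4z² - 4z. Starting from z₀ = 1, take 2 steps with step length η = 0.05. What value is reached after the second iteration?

F′(z) = 4z³ + 8z - 4
z₁ = 1 − 0.05·8 = 0.6
z₂ = 0.6 − 0.05·1.664 = 0.5168

0.5168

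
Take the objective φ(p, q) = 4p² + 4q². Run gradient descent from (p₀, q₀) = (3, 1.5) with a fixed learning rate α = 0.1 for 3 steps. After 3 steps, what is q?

∇φ = (8p, 8q)
Step 1: at (3, 1.5), ∇φ = (24, 12) → (3, 1.5) − 0.1·(24, 12) = (0.6, 0.3)
Step 2: at (0.6, 0.3), ∇φ = (4.8, 2.4) → (0.6, 0.3) − 0.1·(4.8, 2.4) = (0.12, 0.06)
Step 3: at (0.12, 0.06), ∇φ = (0.96, 0.48) → (0.12, 0.06) − 0.1·(0.96, 0.48) = (0.024, 0.012)
q = 0.012

0.012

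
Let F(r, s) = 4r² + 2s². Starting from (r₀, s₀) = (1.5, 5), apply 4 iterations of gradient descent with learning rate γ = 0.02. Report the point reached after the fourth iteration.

∇F = (8r, 4s)
(r₁, s₁) = (1.5, 5) − 0.02·(12, 20) = (1.26, 4.6)
(r₂, s₂) = (1.26, 4.6) − 0.02·(10.08, 18.4) = (1.0584, 4.232)
(r₃, s₃) = (1.0584, 4.232) − 0.02·(8.4672, 16.928) = (0.889056, 3.89344)
(r₄, s₄) = (0.889056, 3.89344) − 0.02·(7.112448, 15.57376) = (0.74680704, 3.5819648)

(0.74680704, 3.5819648)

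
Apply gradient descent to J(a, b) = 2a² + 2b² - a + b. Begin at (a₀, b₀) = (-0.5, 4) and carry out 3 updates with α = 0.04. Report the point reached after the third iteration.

∇J = (4a - 1, 4b + 1)
(a₁, b₁) = (-0.5, 4) − 0.04·(-3, 17) = (-0.38, 3.32)
(a₂, b₂) = (-0.38, 3.32) − 0.04·(-2.52, 14.28) = (-0.2792, 2.7488)
(a₃, b₃) = (-0.2792, 2.7488) − 0.04·(-2.1168, 11.9952) = (-0.194528, 2.268992)

(-0.194528, 2.268992)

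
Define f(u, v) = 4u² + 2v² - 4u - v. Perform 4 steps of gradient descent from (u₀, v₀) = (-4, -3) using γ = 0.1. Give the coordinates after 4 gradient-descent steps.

∇f = (8u - 4, 4v - 1)
Step 1: at (-4, -3), ∇f = (-36, -13) → (-4, -3) − 0.1·(-36, -13) = (-0.4, -1.7)
Step 2: at (-0.4, -1.7), ∇f = (-7.2, -7.8) → (-0.4, -1.7) − 0.1·(-7.2, -7.8) = (0.32, -0.92)
Step 3: at (0.32, -0.92), ∇f = (-1.44, -4.68) → (0.32, -0.92) − 0.1·(-1.44, -4.68) = (0.464, -0.452)
Step 4: at (0.464, -0.452), ∇f = (-0.288, -2.808) → (0.464, -0.452) − 0.1·(-0.288, -2.808) = (0.4928, -0.1712)

(0.4928, -0.1712)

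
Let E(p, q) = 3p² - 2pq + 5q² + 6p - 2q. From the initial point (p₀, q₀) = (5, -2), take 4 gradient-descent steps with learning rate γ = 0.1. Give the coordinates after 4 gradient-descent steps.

∇E = (6p - 2q + 6, -2p + 10q - 2)
Step 1: at (5, -2), ∇E = (40, -32) → (5, -2) − 0.1·(40, -32) = (1, 1.2)
Step 2: at (1, 1.2), ∇E = (9.6, 8) → (1, 1.2) − 0.1·(9.6, 8) = (0.04, 0.4)
Step 3: at (0.04, 0.4), ∇E = (5.44, 1.92) → (0.04, 0.4) − 0.1·(5.44, 1.92) = (-0.504, 0.208)
Step 4: at (-0.504, 0.208), ∇E = (2.56, 1.088) → (-0.504, 0.208) − 0.1·(2.56, 1.088) = (-0.76, 0.0992)

(-0.76, 0.0992)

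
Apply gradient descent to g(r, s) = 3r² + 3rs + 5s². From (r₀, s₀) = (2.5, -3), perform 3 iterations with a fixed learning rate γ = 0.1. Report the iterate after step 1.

(1.9, -0.75)

∇g = (6r + 3s, 3r + 10s)
(r₁, s₁) = (2.5, -3) − 0.1·(6, -22.5) = (1.9, -0.75)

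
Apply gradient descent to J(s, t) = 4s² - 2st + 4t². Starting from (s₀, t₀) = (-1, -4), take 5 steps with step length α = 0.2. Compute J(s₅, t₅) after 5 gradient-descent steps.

∇J = (8s - 2t, -2s + 8t)
Step 1: at (-1, -4), ∇J = (0, -30) → (-1, -4) − 0.2·(0, -30) = (-1, 2)
Step 2: at (-1, 2), ∇J = (-12, 18) → (-1, 2) − 0.2·(-12, 18) = (1.4, -1.6)
Step 3: at (1.4, -1.6), ∇J = (14.4, -15.6) → (1.4, -1.6) − 0.2·(14.4, -15.6) = (-1.48, 1.52)
Step 4: at (-1.48, 1.52), ∇J = (-14.88, 15.12) → (-1.48, 1.52) − 0.2·(-14.88, 15.12) = (1.496, -1.504)
Step 5: at (1.496, -1.504), ∇J = (14.976, -15.024) → (1.496, -1.504) − 0.2·(14.976, -15.024) = (-1.4992, 1.5008)
J(-1.4992, 1.5008) = 22.50000384

22.50000384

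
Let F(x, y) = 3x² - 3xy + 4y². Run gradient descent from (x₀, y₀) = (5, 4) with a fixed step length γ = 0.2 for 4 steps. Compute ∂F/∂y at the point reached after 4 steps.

3.0528

∇F = (6x - 3y, -3x + 8y)
(x₁, y₁) = (5, 4) − 0.2·(18, 17) = (1.4, 0.6)
(x₂, y₂) = (1.4, 0.6) − 0.2·(6.6, 0.6) = (0.08, 0.48)
(x₃, y₃) = (0.08, 0.48) − 0.2·(-0.96, 3.6) = (0.272, -0.24)
(x₄, y₄) = (0.272, -0.24) − 0.2·(2.352, -2.736) = (-0.1984, 0.3072)
∂F/∂y at (-0.1984, 0.3072) = 3.0528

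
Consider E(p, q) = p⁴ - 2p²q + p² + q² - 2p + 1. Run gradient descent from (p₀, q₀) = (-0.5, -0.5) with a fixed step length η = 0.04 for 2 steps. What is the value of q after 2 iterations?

-0.396608

∇E = (4p³ - 4pq + 2p - 2, -2p² + 2q)
Step 1: at (-0.5, -0.5), ∇E = (-4.5, -1.5) → (-0.5, -0.5) − 0.04·(-4.5, -1.5) = (-0.32, -0.44)
Step 2: at (-0.32, -0.44), ∇E = (-3.334272, -1.0848) → (-0.32, -0.44) − 0.04·(-3.334272, -1.0848) = (-0.18662912, -0.396608)
q = -0.396608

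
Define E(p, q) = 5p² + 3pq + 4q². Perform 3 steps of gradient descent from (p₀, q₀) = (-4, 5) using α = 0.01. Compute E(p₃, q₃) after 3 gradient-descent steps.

83.496208156423

∇E = (10p + 3q, 3p + 8q)
(p₁, q₁) = (-4, 5) − 0.01·(-25, 28) = (-3.75, 4.72)
(p₂, q₂) = (-3.75, 4.72) − 0.01·(-23.34, 26.51) = (-3.5166, 4.4549)
(p₃, q₃) = (-3.5166, 4.4549) − 0.01·(-21.8013, 25.0894) = (-3.298587, 4.204006)
E(-3.298587, 4.204006) = 83.496208156423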